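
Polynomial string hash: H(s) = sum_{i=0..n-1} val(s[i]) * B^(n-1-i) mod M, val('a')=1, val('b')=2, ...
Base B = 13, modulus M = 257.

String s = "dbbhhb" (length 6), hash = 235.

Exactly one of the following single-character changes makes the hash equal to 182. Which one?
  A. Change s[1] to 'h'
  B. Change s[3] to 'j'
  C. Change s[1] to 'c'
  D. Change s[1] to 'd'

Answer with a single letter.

Answer: A

Derivation:
Option A: s[1]='b'->'h', delta=(8-2)*13^4 mod 257 = 204, hash=235+204 mod 257 = 182 <-- target
Option B: s[3]='h'->'j', delta=(10-8)*13^2 mod 257 = 81, hash=235+81 mod 257 = 59
Option C: s[1]='b'->'c', delta=(3-2)*13^4 mod 257 = 34, hash=235+34 mod 257 = 12
Option D: s[1]='b'->'d', delta=(4-2)*13^4 mod 257 = 68, hash=235+68 mod 257 = 46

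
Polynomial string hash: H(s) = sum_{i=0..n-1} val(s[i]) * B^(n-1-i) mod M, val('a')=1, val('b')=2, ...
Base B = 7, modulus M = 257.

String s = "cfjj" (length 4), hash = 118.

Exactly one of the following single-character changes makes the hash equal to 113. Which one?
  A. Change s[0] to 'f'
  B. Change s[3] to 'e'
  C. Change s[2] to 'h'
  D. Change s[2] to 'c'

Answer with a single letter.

Answer: B

Derivation:
Option A: s[0]='c'->'f', delta=(6-3)*7^3 mod 257 = 1, hash=118+1 mod 257 = 119
Option B: s[3]='j'->'e', delta=(5-10)*7^0 mod 257 = 252, hash=118+252 mod 257 = 113 <-- target
Option C: s[2]='j'->'h', delta=(8-10)*7^1 mod 257 = 243, hash=118+243 mod 257 = 104
Option D: s[2]='j'->'c', delta=(3-10)*7^1 mod 257 = 208, hash=118+208 mod 257 = 69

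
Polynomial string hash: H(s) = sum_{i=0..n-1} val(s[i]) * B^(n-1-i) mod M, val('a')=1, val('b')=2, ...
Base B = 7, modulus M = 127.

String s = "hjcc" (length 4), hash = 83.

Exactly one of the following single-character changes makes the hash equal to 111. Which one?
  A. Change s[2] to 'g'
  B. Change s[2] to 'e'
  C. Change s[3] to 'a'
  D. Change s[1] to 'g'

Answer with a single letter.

Option A: s[2]='c'->'g', delta=(7-3)*7^1 mod 127 = 28, hash=83+28 mod 127 = 111 <-- target
Option B: s[2]='c'->'e', delta=(5-3)*7^1 mod 127 = 14, hash=83+14 mod 127 = 97
Option C: s[3]='c'->'a', delta=(1-3)*7^0 mod 127 = 125, hash=83+125 mod 127 = 81
Option D: s[1]='j'->'g', delta=(7-10)*7^2 mod 127 = 107, hash=83+107 mod 127 = 63

Answer: A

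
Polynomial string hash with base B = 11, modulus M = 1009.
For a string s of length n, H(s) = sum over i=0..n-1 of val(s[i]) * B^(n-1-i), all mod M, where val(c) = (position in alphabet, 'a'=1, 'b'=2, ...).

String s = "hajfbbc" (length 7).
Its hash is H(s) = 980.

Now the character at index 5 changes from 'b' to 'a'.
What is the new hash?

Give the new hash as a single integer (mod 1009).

Answer: 969

Derivation:
val('b') = 2, val('a') = 1
Position k = 5, exponent = n-1-k = 1
B^1 mod M = 11^1 mod 1009 = 11
Delta = (1 - 2) * 11 mod 1009 = 998
New hash = (980 + 998) mod 1009 = 969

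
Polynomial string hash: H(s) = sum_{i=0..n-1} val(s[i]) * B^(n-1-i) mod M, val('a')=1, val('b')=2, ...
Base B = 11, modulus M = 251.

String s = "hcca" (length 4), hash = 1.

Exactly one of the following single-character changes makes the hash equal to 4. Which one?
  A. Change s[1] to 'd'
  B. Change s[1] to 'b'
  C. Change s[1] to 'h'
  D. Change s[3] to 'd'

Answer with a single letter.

Answer: D

Derivation:
Option A: s[1]='c'->'d', delta=(4-3)*11^2 mod 251 = 121, hash=1+121 mod 251 = 122
Option B: s[1]='c'->'b', delta=(2-3)*11^2 mod 251 = 130, hash=1+130 mod 251 = 131
Option C: s[1]='c'->'h', delta=(8-3)*11^2 mod 251 = 103, hash=1+103 mod 251 = 104
Option D: s[3]='a'->'d', delta=(4-1)*11^0 mod 251 = 3, hash=1+3 mod 251 = 4 <-- target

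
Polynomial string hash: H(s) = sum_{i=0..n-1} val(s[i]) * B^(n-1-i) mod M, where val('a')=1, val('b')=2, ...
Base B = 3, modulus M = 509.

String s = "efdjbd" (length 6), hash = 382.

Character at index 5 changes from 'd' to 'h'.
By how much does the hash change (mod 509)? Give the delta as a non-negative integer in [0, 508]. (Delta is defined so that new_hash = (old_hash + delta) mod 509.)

Answer: 4

Derivation:
Delta formula: (val(new) - val(old)) * B^(n-1-k) mod M
  val('h') - val('d') = 8 - 4 = 4
  B^(n-1-k) = 3^0 mod 509 = 1
  Delta = 4 * 1 mod 509 = 4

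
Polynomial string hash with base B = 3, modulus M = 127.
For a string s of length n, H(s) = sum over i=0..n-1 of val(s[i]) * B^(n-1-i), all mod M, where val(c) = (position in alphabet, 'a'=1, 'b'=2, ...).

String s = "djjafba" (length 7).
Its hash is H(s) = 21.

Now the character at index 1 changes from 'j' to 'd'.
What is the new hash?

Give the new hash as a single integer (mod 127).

val('j') = 10, val('d') = 4
Position k = 1, exponent = n-1-k = 5
B^5 mod M = 3^5 mod 127 = 116
Delta = (4 - 10) * 116 mod 127 = 66
New hash = (21 + 66) mod 127 = 87

Answer: 87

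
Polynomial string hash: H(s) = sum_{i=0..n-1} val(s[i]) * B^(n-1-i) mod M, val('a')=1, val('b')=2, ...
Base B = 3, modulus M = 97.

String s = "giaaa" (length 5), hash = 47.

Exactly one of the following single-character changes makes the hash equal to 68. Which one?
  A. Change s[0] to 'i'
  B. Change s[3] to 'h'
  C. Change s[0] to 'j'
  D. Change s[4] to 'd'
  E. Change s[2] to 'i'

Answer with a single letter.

Answer: B

Derivation:
Option A: s[0]='g'->'i', delta=(9-7)*3^4 mod 97 = 65, hash=47+65 mod 97 = 15
Option B: s[3]='a'->'h', delta=(8-1)*3^1 mod 97 = 21, hash=47+21 mod 97 = 68 <-- target
Option C: s[0]='g'->'j', delta=(10-7)*3^4 mod 97 = 49, hash=47+49 mod 97 = 96
Option D: s[4]='a'->'d', delta=(4-1)*3^0 mod 97 = 3, hash=47+3 mod 97 = 50
Option E: s[2]='a'->'i', delta=(9-1)*3^2 mod 97 = 72, hash=47+72 mod 97 = 22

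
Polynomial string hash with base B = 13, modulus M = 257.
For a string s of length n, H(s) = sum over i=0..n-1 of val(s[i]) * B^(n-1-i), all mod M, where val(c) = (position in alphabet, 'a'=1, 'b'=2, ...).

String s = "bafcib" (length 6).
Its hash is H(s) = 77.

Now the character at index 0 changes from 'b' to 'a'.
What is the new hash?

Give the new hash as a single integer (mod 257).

val('b') = 2, val('a') = 1
Position k = 0, exponent = n-1-k = 5
B^5 mod M = 13^5 mod 257 = 185
Delta = (1 - 2) * 185 mod 257 = 72
New hash = (77 + 72) mod 257 = 149

Answer: 149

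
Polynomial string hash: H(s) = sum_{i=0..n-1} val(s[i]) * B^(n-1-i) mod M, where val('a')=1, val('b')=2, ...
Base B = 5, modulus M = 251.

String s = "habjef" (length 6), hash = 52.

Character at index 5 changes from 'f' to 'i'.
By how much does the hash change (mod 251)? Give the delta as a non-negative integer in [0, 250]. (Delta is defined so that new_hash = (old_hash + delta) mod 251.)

Delta formula: (val(new) - val(old)) * B^(n-1-k) mod M
  val('i') - val('f') = 9 - 6 = 3
  B^(n-1-k) = 5^0 mod 251 = 1
  Delta = 3 * 1 mod 251 = 3

Answer: 3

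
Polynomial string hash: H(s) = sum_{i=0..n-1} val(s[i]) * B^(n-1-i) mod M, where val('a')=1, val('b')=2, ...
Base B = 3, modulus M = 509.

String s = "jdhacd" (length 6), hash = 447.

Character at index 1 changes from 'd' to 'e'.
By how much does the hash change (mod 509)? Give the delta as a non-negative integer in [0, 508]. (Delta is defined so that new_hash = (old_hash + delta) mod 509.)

Delta formula: (val(new) - val(old)) * B^(n-1-k) mod M
  val('e') - val('d') = 5 - 4 = 1
  B^(n-1-k) = 3^4 mod 509 = 81
  Delta = 1 * 81 mod 509 = 81

Answer: 81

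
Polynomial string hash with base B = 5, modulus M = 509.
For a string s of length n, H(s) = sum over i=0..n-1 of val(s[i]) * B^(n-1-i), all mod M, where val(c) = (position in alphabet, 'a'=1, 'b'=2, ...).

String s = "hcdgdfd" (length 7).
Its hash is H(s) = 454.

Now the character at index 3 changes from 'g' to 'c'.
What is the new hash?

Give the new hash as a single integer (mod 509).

val('g') = 7, val('c') = 3
Position k = 3, exponent = n-1-k = 3
B^3 mod M = 5^3 mod 509 = 125
Delta = (3 - 7) * 125 mod 509 = 9
New hash = (454 + 9) mod 509 = 463

Answer: 463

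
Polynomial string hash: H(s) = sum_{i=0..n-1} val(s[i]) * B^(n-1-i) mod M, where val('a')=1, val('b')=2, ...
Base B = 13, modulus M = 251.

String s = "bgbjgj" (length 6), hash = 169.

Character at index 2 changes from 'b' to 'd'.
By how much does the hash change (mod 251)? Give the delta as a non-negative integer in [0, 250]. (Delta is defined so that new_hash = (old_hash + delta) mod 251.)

Answer: 127

Derivation:
Delta formula: (val(new) - val(old)) * B^(n-1-k) mod M
  val('d') - val('b') = 4 - 2 = 2
  B^(n-1-k) = 13^3 mod 251 = 189
  Delta = 2 * 189 mod 251 = 127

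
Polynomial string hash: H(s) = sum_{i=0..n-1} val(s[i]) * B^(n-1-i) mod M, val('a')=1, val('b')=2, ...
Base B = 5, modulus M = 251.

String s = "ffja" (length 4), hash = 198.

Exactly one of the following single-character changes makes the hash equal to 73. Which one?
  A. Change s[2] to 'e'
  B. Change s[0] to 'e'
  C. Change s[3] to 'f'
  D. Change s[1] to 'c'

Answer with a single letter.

Option A: s[2]='j'->'e', delta=(5-10)*5^1 mod 251 = 226, hash=198+226 mod 251 = 173
Option B: s[0]='f'->'e', delta=(5-6)*5^3 mod 251 = 126, hash=198+126 mod 251 = 73 <-- target
Option C: s[3]='a'->'f', delta=(6-1)*5^0 mod 251 = 5, hash=198+5 mod 251 = 203
Option D: s[1]='f'->'c', delta=(3-6)*5^2 mod 251 = 176, hash=198+176 mod 251 = 123

Answer: B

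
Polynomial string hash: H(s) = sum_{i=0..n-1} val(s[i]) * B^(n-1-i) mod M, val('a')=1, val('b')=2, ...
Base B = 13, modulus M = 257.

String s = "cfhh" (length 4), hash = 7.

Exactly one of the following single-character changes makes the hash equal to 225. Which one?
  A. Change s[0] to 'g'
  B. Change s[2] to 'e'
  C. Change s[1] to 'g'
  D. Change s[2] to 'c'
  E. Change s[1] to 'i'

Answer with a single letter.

Option A: s[0]='c'->'g', delta=(7-3)*13^3 mod 257 = 50, hash=7+50 mod 257 = 57
Option B: s[2]='h'->'e', delta=(5-8)*13^1 mod 257 = 218, hash=7+218 mod 257 = 225 <-- target
Option C: s[1]='f'->'g', delta=(7-6)*13^2 mod 257 = 169, hash=7+169 mod 257 = 176
Option D: s[2]='h'->'c', delta=(3-8)*13^1 mod 257 = 192, hash=7+192 mod 257 = 199
Option E: s[1]='f'->'i', delta=(9-6)*13^2 mod 257 = 250, hash=7+250 mod 257 = 0

Answer: B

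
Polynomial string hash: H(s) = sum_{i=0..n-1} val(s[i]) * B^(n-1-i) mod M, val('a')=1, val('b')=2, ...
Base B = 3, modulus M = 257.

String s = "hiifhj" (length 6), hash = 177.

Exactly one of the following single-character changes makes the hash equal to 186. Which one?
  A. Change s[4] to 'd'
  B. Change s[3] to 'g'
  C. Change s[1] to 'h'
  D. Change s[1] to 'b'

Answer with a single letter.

Option A: s[4]='h'->'d', delta=(4-8)*3^1 mod 257 = 245, hash=177+245 mod 257 = 165
Option B: s[3]='f'->'g', delta=(7-6)*3^2 mod 257 = 9, hash=177+9 mod 257 = 186 <-- target
Option C: s[1]='i'->'h', delta=(8-9)*3^4 mod 257 = 176, hash=177+176 mod 257 = 96
Option D: s[1]='i'->'b', delta=(2-9)*3^4 mod 257 = 204, hash=177+204 mod 257 = 124

Answer: B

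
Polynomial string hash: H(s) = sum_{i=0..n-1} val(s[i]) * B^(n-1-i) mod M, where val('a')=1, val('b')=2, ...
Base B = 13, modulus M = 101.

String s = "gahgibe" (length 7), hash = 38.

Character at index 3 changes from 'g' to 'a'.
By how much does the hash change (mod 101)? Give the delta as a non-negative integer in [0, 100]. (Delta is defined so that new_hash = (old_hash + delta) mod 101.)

Delta formula: (val(new) - val(old)) * B^(n-1-k) mod M
  val('a') - val('g') = 1 - 7 = -6
  B^(n-1-k) = 13^3 mod 101 = 76
  Delta = -6 * 76 mod 101 = 49

Answer: 49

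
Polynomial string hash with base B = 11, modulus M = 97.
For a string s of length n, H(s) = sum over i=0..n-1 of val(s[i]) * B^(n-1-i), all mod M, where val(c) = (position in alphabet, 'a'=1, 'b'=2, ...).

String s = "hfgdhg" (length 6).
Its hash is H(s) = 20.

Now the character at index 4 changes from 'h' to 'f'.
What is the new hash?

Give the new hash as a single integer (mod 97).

Answer: 95

Derivation:
val('h') = 8, val('f') = 6
Position k = 4, exponent = n-1-k = 1
B^1 mod M = 11^1 mod 97 = 11
Delta = (6 - 8) * 11 mod 97 = 75
New hash = (20 + 75) mod 97 = 95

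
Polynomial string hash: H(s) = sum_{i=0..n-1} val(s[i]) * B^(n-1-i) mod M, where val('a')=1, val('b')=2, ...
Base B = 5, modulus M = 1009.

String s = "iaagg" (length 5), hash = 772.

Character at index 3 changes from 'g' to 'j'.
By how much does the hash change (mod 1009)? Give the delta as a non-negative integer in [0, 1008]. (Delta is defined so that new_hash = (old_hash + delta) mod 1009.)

Delta formula: (val(new) - val(old)) * B^(n-1-k) mod M
  val('j') - val('g') = 10 - 7 = 3
  B^(n-1-k) = 5^1 mod 1009 = 5
  Delta = 3 * 5 mod 1009 = 15

Answer: 15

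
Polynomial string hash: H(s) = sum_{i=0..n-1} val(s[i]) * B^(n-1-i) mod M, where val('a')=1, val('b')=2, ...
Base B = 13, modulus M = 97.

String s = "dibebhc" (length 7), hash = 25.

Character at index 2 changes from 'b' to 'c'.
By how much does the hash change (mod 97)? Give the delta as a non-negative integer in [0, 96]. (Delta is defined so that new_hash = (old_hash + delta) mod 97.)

Delta formula: (val(new) - val(old)) * B^(n-1-k) mod M
  val('c') - val('b') = 3 - 2 = 1
  B^(n-1-k) = 13^4 mod 97 = 43
  Delta = 1 * 43 mod 97 = 43

Answer: 43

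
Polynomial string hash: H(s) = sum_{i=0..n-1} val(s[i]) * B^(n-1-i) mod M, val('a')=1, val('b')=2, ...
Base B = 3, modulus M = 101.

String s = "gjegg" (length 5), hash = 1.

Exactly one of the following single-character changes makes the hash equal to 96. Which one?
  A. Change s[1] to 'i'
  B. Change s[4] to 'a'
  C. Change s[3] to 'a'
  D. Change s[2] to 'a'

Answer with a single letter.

Answer: B

Derivation:
Option A: s[1]='j'->'i', delta=(9-10)*3^3 mod 101 = 74, hash=1+74 mod 101 = 75
Option B: s[4]='g'->'a', delta=(1-7)*3^0 mod 101 = 95, hash=1+95 mod 101 = 96 <-- target
Option C: s[3]='g'->'a', delta=(1-7)*3^1 mod 101 = 83, hash=1+83 mod 101 = 84
Option D: s[2]='e'->'a', delta=(1-5)*3^2 mod 101 = 65, hash=1+65 mod 101 = 66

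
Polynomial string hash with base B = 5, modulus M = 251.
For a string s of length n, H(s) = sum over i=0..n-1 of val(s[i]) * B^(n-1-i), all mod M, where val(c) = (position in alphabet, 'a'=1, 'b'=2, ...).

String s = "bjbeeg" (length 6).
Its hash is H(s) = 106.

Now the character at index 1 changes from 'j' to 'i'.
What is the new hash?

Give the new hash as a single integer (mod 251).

val('j') = 10, val('i') = 9
Position k = 1, exponent = n-1-k = 4
B^4 mod M = 5^4 mod 251 = 123
Delta = (9 - 10) * 123 mod 251 = 128
New hash = (106 + 128) mod 251 = 234

Answer: 234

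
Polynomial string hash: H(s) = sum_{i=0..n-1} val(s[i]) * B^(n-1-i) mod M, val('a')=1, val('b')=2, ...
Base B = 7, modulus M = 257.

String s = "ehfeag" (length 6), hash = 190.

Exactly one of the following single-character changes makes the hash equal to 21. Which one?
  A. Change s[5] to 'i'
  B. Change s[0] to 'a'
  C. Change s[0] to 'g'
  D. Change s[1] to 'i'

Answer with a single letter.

Answer: D

Derivation:
Option A: s[5]='g'->'i', delta=(9-7)*7^0 mod 257 = 2, hash=190+2 mod 257 = 192
Option B: s[0]='e'->'a', delta=(1-5)*7^5 mod 257 = 106, hash=190+106 mod 257 = 39
Option C: s[0]='e'->'g', delta=(7-5)*7^5 mod 257 = 204, hash=190+204 mod 257 = 137
Option D: s[1]='h'->'i', delta=(9-8)*7^4 mod 257 = 88, hash=190+88 mod 257 = 21 <-- target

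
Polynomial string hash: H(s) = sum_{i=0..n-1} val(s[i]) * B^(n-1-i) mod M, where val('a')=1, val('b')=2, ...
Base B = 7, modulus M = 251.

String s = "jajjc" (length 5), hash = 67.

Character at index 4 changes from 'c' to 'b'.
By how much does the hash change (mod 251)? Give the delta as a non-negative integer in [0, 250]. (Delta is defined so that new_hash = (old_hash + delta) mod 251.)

Answer: 250

Derivation:
Delta formula: (val(new) - val(old)) * B^(n-1-k) mod M
  val('b') - val('c') = 2 - 3 = -1
  B^(n-1-k) = 7^0 mod 251 = 1
  Delta = -1 * 1 mod 251 = 250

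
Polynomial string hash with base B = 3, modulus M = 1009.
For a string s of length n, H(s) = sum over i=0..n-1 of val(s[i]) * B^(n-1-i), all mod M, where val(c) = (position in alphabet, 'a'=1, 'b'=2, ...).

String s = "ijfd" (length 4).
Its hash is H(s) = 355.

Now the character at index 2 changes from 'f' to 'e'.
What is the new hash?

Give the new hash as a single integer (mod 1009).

val('f') = 6, val('e') = 5
Position k = 2, exponent = n-1-k = 1
B^1 mod M = 3^1 mod 1009 = 3
Delta = (5 - 6) * 3 mod 1009 = 1006
New hash = (355 + 1006) mod 1009 = 352

Answer: 352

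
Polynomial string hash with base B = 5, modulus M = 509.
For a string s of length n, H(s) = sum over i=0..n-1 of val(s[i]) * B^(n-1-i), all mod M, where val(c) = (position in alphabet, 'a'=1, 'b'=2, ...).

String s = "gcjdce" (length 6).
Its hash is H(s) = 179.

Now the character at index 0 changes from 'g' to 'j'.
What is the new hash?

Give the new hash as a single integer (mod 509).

val('g') = 7, val('j') = 10
Position k = 0, exponent = n-1-k = 5
B^5 mod M = 5^5 mod 509 = 71
Delta = (10 - 7) * 71 mod 509 = 213
New hash = (179 + 213) mod 509 = 392

Answer: 392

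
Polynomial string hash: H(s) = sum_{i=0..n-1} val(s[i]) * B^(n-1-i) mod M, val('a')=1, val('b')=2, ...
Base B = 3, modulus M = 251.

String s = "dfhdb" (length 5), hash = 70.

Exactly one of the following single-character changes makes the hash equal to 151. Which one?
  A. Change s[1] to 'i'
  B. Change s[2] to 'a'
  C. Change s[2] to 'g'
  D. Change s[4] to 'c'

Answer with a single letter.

Answer: A

Derivation:
Option A: s[1]='f'->'i', delta=(9-6)*3^3 mod 251 = 81, hash=70+81 mod 251 = 151 <-- target
Option B: s[2]='h'->'a', delta=(1-8)*3^2 mod 251 = 188, hash=70+188 mod 251 = 7
Option C: s[2]='h'->'g', delta=(7-8)*3^2 mod 251 = 242, hash=70+242 mod 251 = 61
Option D: s[4]='b'->'c', delta=(3-2)*3^0 mod 251 = 1, hash=70+1 mod 251 = 71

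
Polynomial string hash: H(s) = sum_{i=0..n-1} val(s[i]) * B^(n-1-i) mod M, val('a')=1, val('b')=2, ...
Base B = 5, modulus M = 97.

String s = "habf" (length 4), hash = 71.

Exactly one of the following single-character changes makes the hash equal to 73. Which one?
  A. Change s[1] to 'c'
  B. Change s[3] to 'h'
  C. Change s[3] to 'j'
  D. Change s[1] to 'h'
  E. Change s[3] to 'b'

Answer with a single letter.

Option A: s[1]='a'->'c', delta=(3-1)*5^2 mod 97 = 50, hash=71+50 mod 97 = 24
Option B: s[3]='f'->'h', delta=(8-6)*5^0 mod 97 = 2, hash=71+2 mod 97 = 73 <-- target
Option C: s[3]='f'->'j', delta=(10-6)*5^0 mod 97 = 4, hash=71+4 mod 97 = 75
Option D: s[1]='a'->'h', delta=(8-1)*5^2 mod 97 = 78, hash=71+78 mod 97 = 52
Option E: s[3]='f'->'b', delta=(2-6)*5^0 mod 97 = 93, hash=71+93 mod 97 = 67

Answer: B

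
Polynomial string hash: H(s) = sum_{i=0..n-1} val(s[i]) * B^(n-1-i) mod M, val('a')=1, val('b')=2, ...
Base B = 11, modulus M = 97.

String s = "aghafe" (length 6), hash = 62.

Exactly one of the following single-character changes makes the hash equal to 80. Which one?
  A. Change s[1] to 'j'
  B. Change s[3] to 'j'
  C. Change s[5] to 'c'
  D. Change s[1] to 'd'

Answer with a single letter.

Option A: s[1]='g'->'j', delta=(10-7)*11^4 mod 97 = 79, hash=62+79 mod 97 = 44
Option B: s[3]='a'->'j', delta=(10-1)*11^2 mod 97 = 22, hash=62+22 mod 97 = 84
Option C: s[5]='e'->'c', delta=(3-5)*11^0 mod 97 = 95, hash=62+95 mod 97 = 60
Option D: s[1]='g'->'d', delta=(4-7)*11^4 mod 97 = 18, hash=62+18 mod 97 = 80 <-- target

Answer: D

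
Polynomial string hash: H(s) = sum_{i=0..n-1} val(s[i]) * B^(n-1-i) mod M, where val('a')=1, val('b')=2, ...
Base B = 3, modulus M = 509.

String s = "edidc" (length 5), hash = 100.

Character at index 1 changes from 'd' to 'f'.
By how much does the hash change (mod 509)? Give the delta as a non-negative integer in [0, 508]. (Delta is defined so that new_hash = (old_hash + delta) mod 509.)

Answer: 54

Derivation:
Delta formula: (val(new) - val(old)) * B^(n-1-k) mod M
  val('f') - val('d') = 6 - 4 = 2
  B^(n-1-k) = 3^3 mod 509 = 27
  Delta = 2 * 27 mod 509 = 54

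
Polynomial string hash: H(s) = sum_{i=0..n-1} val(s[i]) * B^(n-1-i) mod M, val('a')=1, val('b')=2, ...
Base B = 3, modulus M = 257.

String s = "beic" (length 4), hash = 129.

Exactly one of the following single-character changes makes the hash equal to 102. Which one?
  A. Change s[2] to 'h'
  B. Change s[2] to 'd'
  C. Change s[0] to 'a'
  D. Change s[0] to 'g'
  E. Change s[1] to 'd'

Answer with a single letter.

Option A: s[2]='i'->'h', delta=(8-9)*3^1 mod 257 = 254, hash=129+254 mod 257 = 126
Option B: s[2]='i'->'d', delta=(4-9)*3^1 mod 257 = 242, hash=129+242 mod 257 = 114
Option C: s[0]='b'->'a', delta=(1-2)*3^3 mod 257 = 230, hash=129+230 mod 257 = 102 <-- target
Option D: s[0]='b'->'g', delta=(7-2)*3^3 mod 257 = 135, hash=129+135 mod 257 = 7
Option E: s[1]='e'->'d', delta=(4-5)*3^2 mod 257 = 248, hash=129+248 mod 257 = 120

Answer: C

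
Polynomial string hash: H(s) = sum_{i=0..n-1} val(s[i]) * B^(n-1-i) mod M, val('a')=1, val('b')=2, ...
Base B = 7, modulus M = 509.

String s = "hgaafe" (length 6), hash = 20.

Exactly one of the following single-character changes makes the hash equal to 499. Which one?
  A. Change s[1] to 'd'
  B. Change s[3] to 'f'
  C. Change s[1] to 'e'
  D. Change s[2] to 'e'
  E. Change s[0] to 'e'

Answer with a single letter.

Answer: E

Derivation:
Option A: s[1]='g'->'d', delta=(4-7)*7^4 mod 509 = 432, hash=20+432 mod 509 = 452
Option B: s[3]='a'->'f', delta=(6-1)*7^2 mod 509 = 245, hash=20+245 mod 509 = 265
Option C: s[1]='g'->'e', delta=(5-7)*7^4 mod 509 = 288, hash=20+288 mod 509 = 308
Option D: s[2]='a'->'e', delta=(5-1)*7^3 mod 509 = 354, hash=20+354 mod 509 = 374
Option E: s[0]='h'->'e', delta=(5-8)*7^5 mod 509 = 479, hash=20+479 mod 509 = 499 <-- target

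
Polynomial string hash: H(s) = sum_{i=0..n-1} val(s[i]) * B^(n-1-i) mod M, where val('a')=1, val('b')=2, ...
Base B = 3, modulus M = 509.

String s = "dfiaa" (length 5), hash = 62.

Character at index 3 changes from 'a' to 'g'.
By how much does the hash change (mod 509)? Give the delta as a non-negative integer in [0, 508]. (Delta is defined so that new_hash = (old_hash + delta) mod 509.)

Delta formula: (val(new) - val(old)) * B^(n-1-k) mod M
  val('g') - val('a') = 7 - 1 = 6
  B^(n-1-k) = 3^1 mod 509 = 3
  Delta = 6 * 3 mod 509 = 18

Answer: 18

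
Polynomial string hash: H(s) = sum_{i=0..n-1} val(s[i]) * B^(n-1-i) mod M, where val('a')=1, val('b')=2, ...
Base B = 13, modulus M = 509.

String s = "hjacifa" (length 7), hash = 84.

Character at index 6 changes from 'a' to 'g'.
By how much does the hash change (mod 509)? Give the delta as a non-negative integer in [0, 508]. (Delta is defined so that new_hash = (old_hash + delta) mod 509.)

Delta formula: (val(new) - val(old)) * B^(n-1-k) mod M
  val('g') - val('a') = 7 - 1 = 6
  B^(n-1-k) = 13^0 mod 509 = 1
  Delta = 6 * 1 mod 509 = 6

Answer: 6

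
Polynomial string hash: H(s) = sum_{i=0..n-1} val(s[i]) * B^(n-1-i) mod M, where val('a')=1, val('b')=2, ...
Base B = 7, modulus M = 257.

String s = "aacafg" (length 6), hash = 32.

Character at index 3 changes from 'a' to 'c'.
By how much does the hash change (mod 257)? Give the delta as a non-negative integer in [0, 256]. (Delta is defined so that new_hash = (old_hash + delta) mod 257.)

Answer: 98

Derivation:
Delta formula: (val(new) - val(old)) * B^(n-1-k) mod M
  val('c') - val('a') = 3 - 1 = 2
  B^(n-1-k) = 7^2 mod 257 = 49
  Delta = 2 * 49 mod 257 = 98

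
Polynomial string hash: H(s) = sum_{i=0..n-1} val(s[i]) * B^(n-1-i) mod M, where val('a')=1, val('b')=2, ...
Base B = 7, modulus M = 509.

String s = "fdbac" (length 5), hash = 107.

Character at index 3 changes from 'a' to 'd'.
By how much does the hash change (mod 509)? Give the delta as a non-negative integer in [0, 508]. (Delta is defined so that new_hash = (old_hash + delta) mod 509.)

Delta formula: (val(new) - val(old)) * B^(n-1-k) mod M
  val('d') - val('a') = 4 - 1 = 3
  B^(n-1-k) = 7^1 mod 509 = 7
  Delta = 3 * 7 mod 509 = 21

Answer: 21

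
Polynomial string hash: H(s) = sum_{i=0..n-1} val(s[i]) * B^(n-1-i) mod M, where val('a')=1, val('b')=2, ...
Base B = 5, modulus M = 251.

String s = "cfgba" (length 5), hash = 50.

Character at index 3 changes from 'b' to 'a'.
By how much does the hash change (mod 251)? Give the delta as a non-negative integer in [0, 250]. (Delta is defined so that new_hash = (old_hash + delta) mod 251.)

Answer: 246

Derivation:
Delta formula: (val(new) - val(old)) * B^(n-1-k) mod M
  val('a') - val('b') = 1 - 2 = -1
  B^(n-1-k) = 5^1 mod 251 = 5
  Delta = -1 * 5 mod 251 = 246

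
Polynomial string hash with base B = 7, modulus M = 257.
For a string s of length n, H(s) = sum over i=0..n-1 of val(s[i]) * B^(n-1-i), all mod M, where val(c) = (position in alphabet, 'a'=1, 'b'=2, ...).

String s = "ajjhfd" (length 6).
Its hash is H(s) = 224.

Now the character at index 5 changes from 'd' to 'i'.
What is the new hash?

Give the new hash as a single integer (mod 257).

val('d') = 4, val('i') = 9
Position k = 5, exponent = n-1-k = 0
B^0 mod M = 7^0 mod 257 = 1
Delta = (9 - 4) * 1 mod 257 = 5
New hash = (224 + 5) mod 257 = 229

Answer: 229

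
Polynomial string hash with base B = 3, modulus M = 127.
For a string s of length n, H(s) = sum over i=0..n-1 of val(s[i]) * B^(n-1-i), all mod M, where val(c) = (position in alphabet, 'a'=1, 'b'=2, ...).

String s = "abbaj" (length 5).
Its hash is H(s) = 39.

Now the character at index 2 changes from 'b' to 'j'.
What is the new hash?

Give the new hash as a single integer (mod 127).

Answer: 111

Derivation:
val('b') = 2, val('j') = 10
Position k = 2, exponent = n-1-k = 2
B^2 mod M = 3^2 mod 127 = 9
Delta = (10 - 2) * 9 mod 127 = 72
New hash = (39 + 72) mod 127 = 111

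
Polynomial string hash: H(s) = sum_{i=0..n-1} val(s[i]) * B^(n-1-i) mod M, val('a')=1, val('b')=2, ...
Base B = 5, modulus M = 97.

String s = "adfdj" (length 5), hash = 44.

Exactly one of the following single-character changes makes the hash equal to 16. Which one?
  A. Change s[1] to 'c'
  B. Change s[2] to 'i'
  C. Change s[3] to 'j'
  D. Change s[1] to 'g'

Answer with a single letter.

Option A: s[1]='d'->'c', delta=(3-4)*5^3 mod 97 = 69, hash=44+69 mod 97 = 16 <-- target
Option B: s[2]='f'->'i', delta=(9-6)*5^2 mod 97 = 75, hash=44+75 mod 97 = 22
Option C: s[3]='d'->'j', delta=(10-4)*5^1 mod 97 = 30, hash=44+30 mod 97 = 74
Option D: s[1]='d'->'g', delta=(7-4)*5^3 mod 97 = 84, hash=44+84 mod 97 = 31

Answer: A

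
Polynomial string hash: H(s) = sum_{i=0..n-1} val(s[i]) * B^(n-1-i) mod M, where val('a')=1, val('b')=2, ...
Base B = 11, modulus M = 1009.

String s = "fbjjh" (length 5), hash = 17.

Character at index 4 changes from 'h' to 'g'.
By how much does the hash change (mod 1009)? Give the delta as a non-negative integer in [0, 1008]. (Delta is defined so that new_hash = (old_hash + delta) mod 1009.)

Delta formula: (val(new) - val(old)) * B^(n-1-k) mod M
  val('g') - val('h') = 7 - 8 = -1
  B^(n-1-k) = 11^0 mod 1009 = 1
  Delta = -1 * 1 mod 1009 = 1008

Answer: 1008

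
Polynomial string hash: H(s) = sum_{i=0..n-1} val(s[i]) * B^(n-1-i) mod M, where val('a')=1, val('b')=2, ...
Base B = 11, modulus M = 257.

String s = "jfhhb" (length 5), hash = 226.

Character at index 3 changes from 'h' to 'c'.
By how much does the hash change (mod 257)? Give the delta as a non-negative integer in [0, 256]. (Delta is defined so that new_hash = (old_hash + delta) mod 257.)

Answer: 202

Derivation:
Delta formula: (val(new) - val(old)) * B^(n-1-k) mod M
  val('c') - val('h') = 3 - 8 = -5
  B^(n-1-k) = 11^1 mod 257 = 11
  Delta = -5 * 11 mod 257 = 202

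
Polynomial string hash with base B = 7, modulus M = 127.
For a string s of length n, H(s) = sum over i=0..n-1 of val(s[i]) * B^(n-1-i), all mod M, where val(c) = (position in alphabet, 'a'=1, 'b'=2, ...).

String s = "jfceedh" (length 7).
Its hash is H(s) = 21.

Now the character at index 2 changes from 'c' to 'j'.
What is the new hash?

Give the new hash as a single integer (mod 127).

val('c') = 3, val('j') = 10
Position k = 2, exponent = n-1-k = 4
B^4 mod M = 7^4 mod 127 = 115
Delta = (10 - 3) * 115 mod 127 = 43
New hash = (21 + 43) mod 127 = 64

Answer: 64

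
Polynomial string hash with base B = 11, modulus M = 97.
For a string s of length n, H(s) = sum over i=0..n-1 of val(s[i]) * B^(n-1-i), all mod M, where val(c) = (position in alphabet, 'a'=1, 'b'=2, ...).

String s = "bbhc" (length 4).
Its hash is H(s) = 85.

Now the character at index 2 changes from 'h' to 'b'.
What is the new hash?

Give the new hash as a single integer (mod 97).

Answer: 19

Derivation:
val('h') = 8, val('b') = 2
Position k = 2, exponent = n-1-k = 1
B^1 mod M = 11^1 mod 97 = 11
Delta = (2 - 8) * 11 mod 97 = 31
New hash = (85 + 31) mod 97 = 19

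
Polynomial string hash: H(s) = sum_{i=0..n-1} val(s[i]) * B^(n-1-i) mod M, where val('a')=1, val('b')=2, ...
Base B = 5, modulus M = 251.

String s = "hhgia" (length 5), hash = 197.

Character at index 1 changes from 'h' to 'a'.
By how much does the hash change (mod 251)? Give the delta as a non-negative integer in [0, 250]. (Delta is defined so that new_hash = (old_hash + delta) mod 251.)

Delta formula: (val(new) - val(old)) * B^(n-1-k) mod M
  val('a') - val('h') = 1 - 8 = -7
  B^(n-1-k) = 5^3 mod 251 = 125
  Delta = -7 * 125 mod 251 = 129

Answer: 129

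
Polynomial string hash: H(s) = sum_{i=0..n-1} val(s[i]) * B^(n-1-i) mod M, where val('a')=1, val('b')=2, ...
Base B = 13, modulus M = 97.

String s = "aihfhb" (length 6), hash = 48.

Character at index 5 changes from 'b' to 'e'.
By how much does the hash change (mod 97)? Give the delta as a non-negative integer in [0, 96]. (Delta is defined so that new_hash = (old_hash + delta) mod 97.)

Delta formula: (val(new) - val(old)) * B^(n-1-k) mod M
  val('e') - val('b') = 5 - 2 = 3
  B^(n-1-k) = 13^0 mod 97 = 1
  Delta = 3 * 1 mod 97 = 3

Answer: 3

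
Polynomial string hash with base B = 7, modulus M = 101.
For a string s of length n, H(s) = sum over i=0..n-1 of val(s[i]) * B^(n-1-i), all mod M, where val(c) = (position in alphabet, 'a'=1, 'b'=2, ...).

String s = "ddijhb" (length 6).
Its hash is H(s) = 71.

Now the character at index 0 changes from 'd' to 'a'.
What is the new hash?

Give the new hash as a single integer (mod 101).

val('d') = 4, val('a') = 1
Position k = 0, exponent = n-1-k = 5
B^5 mod M = 7^5 mod 101 = 41
Delta = (1 - 4) * 41 mod 101 = 79
New hash = (71 + 79) mod 101 = 49

Answer: 49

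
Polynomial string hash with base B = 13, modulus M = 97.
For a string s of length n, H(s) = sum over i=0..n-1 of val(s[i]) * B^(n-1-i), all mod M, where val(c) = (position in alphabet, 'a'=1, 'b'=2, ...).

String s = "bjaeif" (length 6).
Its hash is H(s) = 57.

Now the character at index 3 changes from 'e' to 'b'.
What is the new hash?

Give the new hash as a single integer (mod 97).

val('e') = 5, val('b') = 2
Position k = 3, exponent = n-1-k = 2
B^2 mod M = 13^2 mod 97 = 72
Delta = (2 - 5) * 72 mod 97 = 75
New hash = (57 + 75) mod 97 = 35

Answer: 35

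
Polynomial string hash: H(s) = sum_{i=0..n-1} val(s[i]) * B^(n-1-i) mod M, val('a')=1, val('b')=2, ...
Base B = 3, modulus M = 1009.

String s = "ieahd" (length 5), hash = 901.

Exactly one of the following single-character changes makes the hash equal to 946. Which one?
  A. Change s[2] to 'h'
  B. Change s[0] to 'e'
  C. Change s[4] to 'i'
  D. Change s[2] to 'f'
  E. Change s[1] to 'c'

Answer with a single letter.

Option A: s[2]='a'->'h', delta=(8-1)*3^2 mod 1009 = 63, hash=901+63 mod 1009 = 964
Option B: s[0]='i'->'e', delta=(5-9)*3^4 mod 1009 = 685, hash=901+685 mod 1009 = 577
Option C: s[4]='d'->'i', delta=(9-4)*3^0 mod 1009 = 5, hash=901+5 mod 1009 = 906
Option D: s[2]='a'->'f', delta=(6-1)*3^2 mod 1009 = 45, hash=901+45 mod 1009 = 946 <-- target
Option E: s[1]='e'->'c', delta=(3-5)*3^3 mod 1009 = 955, hash=901+955 mod 1009 = 847

Answer: D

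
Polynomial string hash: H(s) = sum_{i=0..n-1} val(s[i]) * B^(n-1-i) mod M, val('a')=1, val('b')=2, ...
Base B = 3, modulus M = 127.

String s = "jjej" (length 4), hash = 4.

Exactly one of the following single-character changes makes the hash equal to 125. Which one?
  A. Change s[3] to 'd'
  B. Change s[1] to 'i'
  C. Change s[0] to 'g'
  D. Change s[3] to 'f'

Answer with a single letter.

Answer: A

Derivation:
Option A: s[3]='j'->'d', delta=(4-10)*3^0 mod 127 = 121, hash=4+121 mod 127 = 125 <-- target
Option B: s[1]='j'->'i', delta=(9-10)*3^2 mod 127 = 118, hash=4+118 mod 127 = 122
Option C: s[0]='j'->'g', delta=(7-10)*3^3 mod 127 = 46, hash=4+46 mod 127 = 50
Option D: s[3]='j'->'f', delta=(6-10)*3^0 mod 127 = 123, hash=4+123 mod 127 = 0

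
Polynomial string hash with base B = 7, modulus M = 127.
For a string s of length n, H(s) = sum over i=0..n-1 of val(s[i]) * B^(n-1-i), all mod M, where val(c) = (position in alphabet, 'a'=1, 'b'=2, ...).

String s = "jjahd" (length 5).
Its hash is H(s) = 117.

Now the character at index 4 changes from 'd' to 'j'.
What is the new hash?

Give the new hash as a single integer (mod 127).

val('d') = 4, val('j') = 10
Position k = 4, exponent = n-1-k = 0
B^0 mod M = 7^0 mod 127 = 1
Delta = (10 - 4) * 1 mod 127 = 6
New hash = (117 + 6) mod 127 = 123

Answer: 123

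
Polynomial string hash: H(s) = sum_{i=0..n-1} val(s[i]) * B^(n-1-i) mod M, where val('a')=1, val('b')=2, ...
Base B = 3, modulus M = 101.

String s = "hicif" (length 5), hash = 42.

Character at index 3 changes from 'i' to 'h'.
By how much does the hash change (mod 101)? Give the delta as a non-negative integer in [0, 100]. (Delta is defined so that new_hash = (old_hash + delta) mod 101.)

Delta formula: (val(new) - val(old)) * B^(n-1-k) mod M
  val('h') - val('i') = 8 - 9 = -1
  B^(n-1-k) = 3^1 mod 101 = 3
  Delta = -1 * 3 mod 101 = 98

Answer: 98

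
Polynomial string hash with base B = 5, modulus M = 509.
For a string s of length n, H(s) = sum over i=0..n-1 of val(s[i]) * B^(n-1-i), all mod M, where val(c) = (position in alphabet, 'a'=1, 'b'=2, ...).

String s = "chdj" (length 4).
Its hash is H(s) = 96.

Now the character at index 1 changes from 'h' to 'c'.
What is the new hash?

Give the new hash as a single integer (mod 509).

val('h') = 8, val('c') = 3
Position k = 1, exponent = n-1-k = 2
B^2 mod M = 5^2 mod 509 = 25
Delta = (3 - 8) * 25 mod 509 = 384
New hash = (96 + 384) mod 509 = 480

Answer: 480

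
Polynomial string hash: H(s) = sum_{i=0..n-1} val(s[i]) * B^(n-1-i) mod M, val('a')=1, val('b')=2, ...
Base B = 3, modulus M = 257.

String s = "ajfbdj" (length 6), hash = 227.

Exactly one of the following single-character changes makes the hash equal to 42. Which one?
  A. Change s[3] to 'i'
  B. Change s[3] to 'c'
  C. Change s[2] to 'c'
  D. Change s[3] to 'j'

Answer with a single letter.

Option A: s[3]='b'->'i', delta=(9-2)*3^2 mod 257 = 63, hash=227+63 mod 257 = 33
Option B: s[3]='b'->'c', delta=(3-2)*3^2 mod 257 = 9, hash=227+9 mod 257 = 236
Option C: s[2]='f'->'c', delta=(3-6)*3^3 mod 257 = 176, hash=227+176 mod 257 = 146
Option D: s[3]='b'->'j', delta=(10-2)*3^2 mod 257 = 72, hash=227+72 mod 257 = 42 <-- target

Answer: D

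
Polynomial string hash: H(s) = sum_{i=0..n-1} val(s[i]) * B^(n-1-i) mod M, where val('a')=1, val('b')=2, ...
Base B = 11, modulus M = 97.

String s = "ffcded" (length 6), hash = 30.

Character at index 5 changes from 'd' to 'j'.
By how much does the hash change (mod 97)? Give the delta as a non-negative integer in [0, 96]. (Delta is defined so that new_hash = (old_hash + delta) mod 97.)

Answer: 6

Derivation:
Delta formula: (val(new) - val(old)) * B^(n-1-k) mod M
  val('j') - val('d') = 10 - 4 = 6
  B^(n-1-k) = 11^0 mod 97 = 1
  Delta = 6 * 1 mod 97 = 6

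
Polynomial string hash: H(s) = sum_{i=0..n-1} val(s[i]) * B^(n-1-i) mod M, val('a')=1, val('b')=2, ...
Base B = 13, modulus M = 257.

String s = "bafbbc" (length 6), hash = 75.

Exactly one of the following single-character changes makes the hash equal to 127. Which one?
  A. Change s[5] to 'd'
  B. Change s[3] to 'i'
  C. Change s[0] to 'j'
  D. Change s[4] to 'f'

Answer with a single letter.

Answer: D

Derivation:
Option A: s[5]='c'->'d', delta=(4-3)*13^0 mod 257 = 1, hash=75+1 mod 257 = 76
Option B: s[3]='b'->'i', delta=(9-2)*13^2 mod 257 = 155, hash=75+155 mod 257 = 230
Option C: s[0]='b'->'j', delta=(10-2)*13^5 mod 257 = 195, hash=75+195 mod 257 = 13
Option D: s[4]='b'->'f', delta=(6-2)*13^1 mod 257 = 52, hash=75+52 mod 257 = 127 <-- target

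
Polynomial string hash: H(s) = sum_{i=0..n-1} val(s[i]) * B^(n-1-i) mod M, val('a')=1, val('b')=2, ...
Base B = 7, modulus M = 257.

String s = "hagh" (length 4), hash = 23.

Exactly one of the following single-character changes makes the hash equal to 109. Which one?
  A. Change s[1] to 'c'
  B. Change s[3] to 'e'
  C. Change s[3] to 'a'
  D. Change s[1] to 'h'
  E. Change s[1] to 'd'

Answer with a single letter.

Answer: D

Derivation:
Option A: s[1]='a'->'c', delta=(3-1)*7^2 mod 257 = 98, hash=23+98 mod 257 = 121
Option B: s[3]='h'->'e', delta=(5-8)*7^0 mod 257 = 254, hash=23+254 mod 257 = 20
Option C: s[3]='h'->'a', delta=(1-8)*7^0 mod 257 = 250, hash=23+250 mod 257 = 16
Option D: s[1]='a'->'h', delta=(8-1)*7^2 mod 257 = 86, hash=23+86 mod 257 = 109 <-- target
Option E: s[1]='a'->'d', delta=(4-1)*7^2 mod 257 = 147, hash=23+147 mod 257 = 170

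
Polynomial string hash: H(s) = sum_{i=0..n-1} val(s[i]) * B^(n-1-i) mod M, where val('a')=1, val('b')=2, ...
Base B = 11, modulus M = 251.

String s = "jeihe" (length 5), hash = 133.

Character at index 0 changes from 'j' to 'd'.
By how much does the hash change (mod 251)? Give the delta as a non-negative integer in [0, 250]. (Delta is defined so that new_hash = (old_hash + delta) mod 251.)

Answer: 4

Derivation:
Delta formula: (val(new) - val(old)) * B^(n-1-k) mod M
  val('d') - val('j') = 4 - 10 = -6
  B^(n-1-k) = 11^4 mod 251 = 83
  Delta = -6 * 83 mod 251 = 4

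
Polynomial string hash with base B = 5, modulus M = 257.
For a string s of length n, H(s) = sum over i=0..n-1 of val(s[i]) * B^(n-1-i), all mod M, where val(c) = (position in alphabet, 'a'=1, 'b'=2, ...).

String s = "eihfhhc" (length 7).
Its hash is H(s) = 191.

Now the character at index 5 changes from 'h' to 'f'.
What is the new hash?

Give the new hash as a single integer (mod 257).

Answer: 181

Derivation:
val('h') = 8, val('f') = 6
Position k = 5, exponent = n-1-k = 1
B^1 mod M = 5^1 mod 257 = 5
Delta = (6 - 8) * 5 mod 257 = 247
New hash = (191 + 247) mod 257 = 181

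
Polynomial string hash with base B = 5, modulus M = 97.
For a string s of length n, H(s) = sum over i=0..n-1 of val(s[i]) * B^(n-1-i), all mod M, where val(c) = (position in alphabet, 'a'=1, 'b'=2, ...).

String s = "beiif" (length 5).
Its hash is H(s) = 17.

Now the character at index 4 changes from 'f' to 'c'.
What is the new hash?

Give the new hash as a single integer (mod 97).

Answer: 14

Derivation:
val('f') = 6, val('c') = 3
Position k = 4, exponent = n-1-k = 0
B^0 mod M = 5^0 mod 97 = 1
Delta = (3 - 6) * 1 mod 97 = 94
New hash = (17 + 94) mod 97 = 14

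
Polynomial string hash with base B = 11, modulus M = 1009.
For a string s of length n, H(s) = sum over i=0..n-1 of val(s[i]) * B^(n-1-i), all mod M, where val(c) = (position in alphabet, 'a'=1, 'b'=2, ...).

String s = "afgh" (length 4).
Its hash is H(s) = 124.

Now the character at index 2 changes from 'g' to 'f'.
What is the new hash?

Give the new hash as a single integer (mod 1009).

Answer: 113

Derivation:
val('g') = 7, val('f') = 6
Position k = 2, exponent = n-1-k = 1
B^1 mod M = 11^1 mod 1009 = 11
Delta = (6 - 7) * 11 mod 1009 = 998
New hash = (124 + 998) mod 1009 = 113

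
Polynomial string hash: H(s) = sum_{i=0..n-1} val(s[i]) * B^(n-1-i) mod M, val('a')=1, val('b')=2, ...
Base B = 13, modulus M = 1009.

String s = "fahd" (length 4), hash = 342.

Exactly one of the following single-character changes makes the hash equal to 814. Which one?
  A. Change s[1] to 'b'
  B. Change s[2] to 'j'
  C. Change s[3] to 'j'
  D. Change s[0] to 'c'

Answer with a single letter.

Option A: s[1]='a'->'b', delta=(2-1)*13^2 mod 1009 = 169, hash=342+169 mod 1009 = 511
Option B: s[2]='h'->'j', delta=(10-8)*13^1 mod 1009 = 26, hash=342+26 mod 1009 = 368
Option C: s[3]='d'->'j', delta=(10-4)*13^0 mod 1009 = 6, hash=342+6 mod 1009 = 348
Option D: s[0]='f'->'c', delta=(3-6)*13^3 mod 1009 = 472, hash=342+472 mod 1009 = 814 <-- target

Answer: D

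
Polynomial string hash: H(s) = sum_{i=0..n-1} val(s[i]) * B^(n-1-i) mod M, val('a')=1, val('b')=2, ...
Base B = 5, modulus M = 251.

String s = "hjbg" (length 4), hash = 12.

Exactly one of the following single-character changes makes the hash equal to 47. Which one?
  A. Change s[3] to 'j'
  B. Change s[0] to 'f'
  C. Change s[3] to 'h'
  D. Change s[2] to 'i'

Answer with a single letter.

Answer: D

Derivation:
Option A: s[3]='g'->'j', delta=(10-7)*5^0 mod 251 = 3, hash=12+3 mod 251 = 15
Option B: s[0]='h'->'f', delta=(6-8)*5^3 mod 251 = 1, hash=12+1 mod 251 = 13
Option C: s[3]='g'->'h', delta=(8-7)*5^0 mod 251 = 1, hash=12+1 mod 251 = 13
Option D: s[2]='b'->'i', delta=(9-2)*5^1 mod 251 = 35, hash=12+35 mod 251 = 47 <-- target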